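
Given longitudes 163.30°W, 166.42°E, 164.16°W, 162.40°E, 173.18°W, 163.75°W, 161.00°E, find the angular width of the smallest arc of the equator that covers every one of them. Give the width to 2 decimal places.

Sort the longitudes: -173.18°, -164.16°, -163.75°, -163.30°, +161.00°, +162.40°, +166.42°.
Eastward gaps between consecutive values (wrapping around): 9.02°, 0.41°, 0.45°, 324.30°, 1.40°, 4.02°, 20.40°.
Largest gap = 324.30° ⇒ minimal covering band is its complement: 360° − 324.30° = 35.70°.
Band runs from +161.00° eastward to -163.30°, crossing the antimeridian.

35.70°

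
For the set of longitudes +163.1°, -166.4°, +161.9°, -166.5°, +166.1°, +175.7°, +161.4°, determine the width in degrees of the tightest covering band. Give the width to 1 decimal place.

32.2°

Sort the longitudes: -166.5°, -166.4°, +161.4°, +161.9°, +163.1°, +166.1°, +175.7°.
Eastward gaps between consecutive values (wrapping around): 0.1°, 327.8°, 0.5°, 1.2°, 3.0°, 9.6°, 17.8°.
Largest gap = 327.8° ⇒ minimal covering band is its complement: 360° − 327.8° = 32.2°.
Band runs from +161.4° eastward to -166.4°, crossing the antimeridian.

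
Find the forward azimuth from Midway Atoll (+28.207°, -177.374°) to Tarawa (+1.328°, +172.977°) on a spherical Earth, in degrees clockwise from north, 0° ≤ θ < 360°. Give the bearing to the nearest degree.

Δλ = 172.977 − -177.374 = 350.351°; wrapped into (−180°, 180°]: -9.649°.
θ = atan2( sin Δλ · cos φ₂ , cos φ₁ · sin φ₂ − sin φ₁ · cos φ₂ · cos Δλ )
  = atan2(-0.16757, -0.44542) = -159.384° → normalised to [0°, 360°): 200.616°.

201°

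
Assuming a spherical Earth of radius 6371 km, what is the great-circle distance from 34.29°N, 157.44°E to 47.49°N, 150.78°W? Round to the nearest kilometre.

4501 km

Δλ = -150.78 − 157.44 = -308.22°; wrapped into (−180°, 180°]: 51.78°.
Δφ = 47.49 − 34.29 = 13.20°.
a = sin²(Δφ/2) + cos φ₁ · cos φ₂ · sin²(Δλ/2) = 0.119651.
c = 2·atan2(√a, √(1−a)) = 0.70641 rad → d = 6371·c ≈ 4500.53 km.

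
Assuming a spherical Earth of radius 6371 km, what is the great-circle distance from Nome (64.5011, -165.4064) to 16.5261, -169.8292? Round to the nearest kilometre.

Δλ = -169.8292 − -165.4064 = -4.4228°.
Δφ = 16.5261 − 64.5011 = -47.9750°.
a = sin²(Δφ/2) + cos φ₁ · cos φ₂ · sin²(Δλ/2) = 0.165887.
c = 2·atan2(√a, √(1−a)) = 0.83897 rad → d = 6371·c ≈ 5345.11 km.

5345 km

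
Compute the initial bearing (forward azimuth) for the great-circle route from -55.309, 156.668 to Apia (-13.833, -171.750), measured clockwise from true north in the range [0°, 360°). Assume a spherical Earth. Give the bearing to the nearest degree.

43°

Δλ = -171.750 − 156.668 = -328.418°; wrapped into (−180°, 180°]: 31.582°.
θ = atan2( sin Δλ · cos φ₂ , cos φ₁ · sin φ₂ − sin φ₁ · cos φ₂ · cos Δλ )
  = atan2(0.50853, 0.54406) = 43.067° → normalised to [0°, 360°): 43.067°.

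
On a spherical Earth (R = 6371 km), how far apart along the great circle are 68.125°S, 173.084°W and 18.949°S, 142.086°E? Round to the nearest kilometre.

6288 km

Δλ = 142.086 − -173.084 = 315.170°; wrapped into (−180°, 180°]: -44.830°.
Δφ = -18.949 − -68.125 = 49.176°.
a = sin²(Δφ/2) + cos φ₁ · cos φ₂ · sin²(Δλ/2) = 0.224369.
c = 2·atan2(√a, √(1−a)) = 0.98692 rad → d = 6371·c ≈ 6287.66 km.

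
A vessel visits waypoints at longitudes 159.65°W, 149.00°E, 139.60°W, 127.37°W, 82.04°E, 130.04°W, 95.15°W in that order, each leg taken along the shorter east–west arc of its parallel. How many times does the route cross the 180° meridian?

4

Leg 1: -159.65° → +149.00°, shortest Δλ = -51.35° (west) — crosses 180°.
Leg 2: +149.00° → -139.60°, shortest Δλ = 71.4° (east) — crosses 180°.
Leg 3: -139.60° → -127.37°, shortest Δλ = 12.23° (east) — does not cross 180°.
Leg 4: -127.37° → +82.04°, shortest Δλ = -150.59° (west) — crosses 180°.
Leg 5: +82.04° → -130.04°, shortest Δλ = 147.92° (east) — crosses 180°.
Leg 6: -130.04° → -95.15°, shortest Δλ = 34.89° (east) — does not cross 180°.
Total crossings: 4.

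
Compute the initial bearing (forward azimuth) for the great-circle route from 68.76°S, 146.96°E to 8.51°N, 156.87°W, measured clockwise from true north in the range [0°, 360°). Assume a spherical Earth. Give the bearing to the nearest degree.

55°

Δλ = -156.87 − 146.96 = -303.83°; wrapped into (−180°, 180°]: 56.17°.
θ = atan2( sin Δλ · cos φ₂ , cos φ₁ · sin φ₂ − sin φ₁ · cos φ₂ · cos Δλ )
  = atan2(0.82155, 0.56681) = 55.397° → normalised to [0°, 360°): 55.397°.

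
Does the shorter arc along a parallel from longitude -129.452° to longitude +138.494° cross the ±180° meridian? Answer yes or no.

Yes

Naïve |138.494 − -129.452| = 267.946° > 180°, so the shorter arc goes the other way round — across 180°.
Signed shortest Δλ = ((138.494 − -129.452 + 180) mod 360) − 180 = -92.054°.
Going west by 92.054° from -129.452° passes through 180° before reaching +138.494°.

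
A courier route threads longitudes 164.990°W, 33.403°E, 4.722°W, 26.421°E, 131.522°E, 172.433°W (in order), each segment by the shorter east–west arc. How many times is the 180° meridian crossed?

2

Leg 1: -164.990° → +33.403°, shortest Δλ = -161.607° (west) — crosses 180°.
Leg 2: +33.403° → -4.722°, shortest Δλ = -38.125° (west) — does not cross 180°.
Leg 3: -4.722° → +26.421°, shortest Δλ = 31.143° (east) — does not cross 180°.
Leg 4: +26.421° → +131.522°, shortest Δλ = 105.101° (east) — does not cross 180°.
Leg 5: +131.522° → -172.433°, shortest Δλ = 56.045° (east) — crosses 180°.
Total crossings: 2.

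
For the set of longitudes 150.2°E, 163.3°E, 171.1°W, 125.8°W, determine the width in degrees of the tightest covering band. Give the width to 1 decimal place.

Sort the longitudes: -171.1°, -125.8°, +150.2°, +163.3°.
Eastward gaps between consecutive values (wrapping around): 45.3°, 276.0°, 13.1°, 25.6°.
Largest gap = 276.0° ⇒ minimal covering band is its complement: 360° − 276.0° = 84.0°.
Band runs from +150.2° eastward to -125.8°, crossing the antimeridian.

84.0°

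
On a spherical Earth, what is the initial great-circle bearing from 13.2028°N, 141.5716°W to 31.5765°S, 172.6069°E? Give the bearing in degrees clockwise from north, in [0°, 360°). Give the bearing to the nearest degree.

Δλ = 172.6069 − -141.5716 = 314.1785°; wrapped into (−180°, 180°]: -45.8215°.
θ = atan2( sin Δλ · cos φ₂ , cos φ₁ · sin φ₂ − sin φ₁ · cos φ₂ · cos Δλ )
  = atan2(-0.61099, -0.64540) = -136.569° → normalised to [0°, 360°): 223.431°.

223°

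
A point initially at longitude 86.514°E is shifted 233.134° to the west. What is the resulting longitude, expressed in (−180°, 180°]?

Start at +86.514°; shift −233.134° → -146.620°.
-146.620° already lies in (−180°, 180°].

146.620°W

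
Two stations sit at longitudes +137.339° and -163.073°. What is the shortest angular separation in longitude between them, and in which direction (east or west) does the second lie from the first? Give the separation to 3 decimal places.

59.588° east

Raw difference: -163.073 − 137.339 = -300.412°.
Normalise into (−180°, 180°]: -300.412° + 360° = 59.588°.
Positive ⇒ the second point lies to the east; separation 59.588°.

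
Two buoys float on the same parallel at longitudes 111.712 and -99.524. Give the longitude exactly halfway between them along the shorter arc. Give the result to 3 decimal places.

Signed shortest Δλ from +111.712° to -99.524° is +148.764°.
Midpoint longitude = +111.712° + (+148.764°)/2 = +111.712° + 74.382° = +186.094°.
Normalise into (−180°, 180°]: -173.906°.
(The naïve average (+111.712 + -99.524)/2 = 6.094° is on the wrong side of the globe.)

-173.906°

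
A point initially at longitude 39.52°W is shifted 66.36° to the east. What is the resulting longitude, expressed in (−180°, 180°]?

26.84°E

Start at -39.52°; shift +66.36° → +26.84°.
+26.84° already lies in (−180°, 180°].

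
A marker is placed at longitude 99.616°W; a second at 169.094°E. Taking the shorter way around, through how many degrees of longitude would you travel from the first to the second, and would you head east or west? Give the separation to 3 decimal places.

Raw difference: 169.094 − -99.616 = 268.71°.
Normalise into (−180°, 180°]: 268.71° − 360° = -91.29°.
Negative ⇒ the second point lies to the west; separation 91.290°.

91.290° west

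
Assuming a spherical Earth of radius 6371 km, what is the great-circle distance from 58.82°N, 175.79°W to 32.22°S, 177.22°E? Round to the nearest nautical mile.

5477 nmi

Δλ = 177.22 − -175.79 = 353.01°; wrapped into (−180°, 180°]: -6.99°.
Δφ = -32.22 − 58.82 = -91.04°.
a = sin²(Δφ/2) + cos φ₁ · cos φ₂ · sin²(Δλ/2) = 0.510703.
c = 2·atan2(√a, √(1−a)) = 1.59220 rad → d = 6371·c ≈ 10143.93 km ≈ 5477.28 nmi.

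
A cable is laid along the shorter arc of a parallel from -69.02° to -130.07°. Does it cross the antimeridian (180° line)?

No

Signed shortest Δλ = ((-130.07 − -69.02 + 180) mod 360) − 180 = -61.05°.
Going west by 61.05° from -69.02° reaches -130.07° without touching 180°.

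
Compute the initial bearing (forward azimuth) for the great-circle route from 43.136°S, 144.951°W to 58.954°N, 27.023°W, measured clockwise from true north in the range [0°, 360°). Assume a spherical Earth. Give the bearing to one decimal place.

44.7°

Δλ = -27.023 − -144.951 = 117.928°.
θ = atan2( sin Δλ · cos φ₂ , cos φ₁ · sin φ₂ − sin φ₁ · cos φ₂ · cos Δλ )
  = atan2(0.45566, 0.46005) = 44.726° → normalised to [0°, 360°): 44.726°.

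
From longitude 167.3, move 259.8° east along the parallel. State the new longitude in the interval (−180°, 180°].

+67.1°

Start at +167.3°; shift +259.8° → +427.1°.
+427.1° lies outside (−180°, 180°]; subtract 360° → +67.1°.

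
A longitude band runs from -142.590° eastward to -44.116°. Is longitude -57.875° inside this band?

Yes

Band width going east from -142.590° to -44.116°: ((-44.116 − -142.590) mod 360) = 98.474°.
Offset of -57.875° east of the west edge: ((-57.875 − -142.590) mod 360) = 84.715°.
84.715° ≤ 98.474° ⇒ inside.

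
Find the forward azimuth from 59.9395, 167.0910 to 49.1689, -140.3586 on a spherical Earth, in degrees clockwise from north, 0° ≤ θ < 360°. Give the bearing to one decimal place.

86.2°

Δλ = -140.3586 − 167.0910 = -307.4496°; wrapped into (−180°, 180°]: 52.5504°.
θ = atan2( sin Δλ · cos φ₂ , cos φ₁ · sin φ₂ − sin φ₁ · cos φ₂ · cos Δλ )
  = atan2(0.51907, 0.03492) = 86.152° → normalised to [0°, 360°): 86.152°.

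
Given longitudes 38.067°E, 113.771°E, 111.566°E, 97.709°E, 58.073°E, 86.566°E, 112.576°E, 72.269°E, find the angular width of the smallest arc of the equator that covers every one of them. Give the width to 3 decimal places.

Sort the longitudes: +38.067°, +58.073°, +72.269°, +86.566°, +97.709°, +111.566°, +112.576°, +113.771°.
Eastward gaps between consecutive values (wrapping around): 20.006°, 14.196°, 14.297°, 11.143°, 13.857°, 1.010°, 1.195°, 284.296°.
Largest gap = 284.296° ⇒ minimal covering band is its complement: 360° − 284.296° = 75.704°.
Band runs from +38.067° eastward to +113.771°.

75.704°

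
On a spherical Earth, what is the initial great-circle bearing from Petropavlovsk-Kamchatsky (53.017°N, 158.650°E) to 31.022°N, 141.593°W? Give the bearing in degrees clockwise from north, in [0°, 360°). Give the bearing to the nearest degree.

Δλ = -141.593 − 158.650 = -300.243°; wrapped into (−180°, 180°]: 59.757°.
θ = atan2( sin Δλ · cos φ₂ , cos φ₁ · sin φ₂ − sin φ₁ · cos φ₂ · cos Δλ )
  = atan2(0.74033, -0.03476) = 92.688° → normalised to [0°, 360°): 92.688°.

93°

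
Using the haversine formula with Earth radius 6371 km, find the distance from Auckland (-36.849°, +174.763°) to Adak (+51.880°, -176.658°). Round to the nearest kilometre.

9901 km

Δλ = -176.658 − 174.763 = -351.421°; wrapped into (−180°, 180°]: 8.579°.
Δφ = 51.880 − -36.849 = 88.729°.
a = sin²(Δφ/2) + cos φ₁ · cos φ₂ · sin²(Δλ/2) = 0.491673.
c = 2·atan2(√a, √(1−a)) = 1.55414 rad → d = 6371·c ≈ 9901.43 km.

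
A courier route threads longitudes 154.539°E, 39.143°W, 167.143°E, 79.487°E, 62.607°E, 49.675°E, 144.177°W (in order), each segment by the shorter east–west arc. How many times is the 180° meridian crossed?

3

Leg 1: +154.539° → -39.143°, shortest Δλ = 166.318° (east) — crosses 180°.
Leg 2: -39.143° → +167.143°, shortest Δλ = -153.714° (west) — crosses 180°.
Leg 3: +167.143° → +79.487°, shortest Δλ = -87.656° (west) — does not cross 180°.
Leg 4: +79.487° → +62.607°, shortest Δλ = -16.88° (west) — does not cross 180°.
Leg 5: +62.607° → +49.675°, shortest Δλ = -12.932° (west) — does not cross 180°.
Leg 6: +49.675° → -144.177°, shortest Δλ = 166.148° (east) — crosses 180°.
Total crossings: 3.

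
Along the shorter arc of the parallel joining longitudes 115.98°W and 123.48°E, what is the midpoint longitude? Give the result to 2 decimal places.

176.25°W

Signed shortest Δλ from -115.98° to +123.48° is -120.54°.
Midpoint longitude = -115.98° + (-120.54°)/2 = -115.98° − 60.27° = -176.25°.
(The naïve average (-115.98 + +123.48)/2 = 3.75° is on the wrong side of the globe.)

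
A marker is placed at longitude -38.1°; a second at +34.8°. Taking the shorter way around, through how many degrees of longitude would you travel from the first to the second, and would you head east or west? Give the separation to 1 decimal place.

Raw difference: 34.8 − -38.1 = 72.9°.
Normalise into (−180°, 180°]: 72.9° stays 72.9°.
Positive ⇒ the second point lies to the east; separation 72.9°.

72.9° east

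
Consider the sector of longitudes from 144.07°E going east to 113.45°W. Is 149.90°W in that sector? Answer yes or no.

Yes

Band width going east from +144.07° to -113.45°: ((-113.45 − 144.07) mod 360) = 102.48°.
Offset of -149.90° east of the west edge: ((-149.90 − 144.07) mod 360) = 66.03°.
66.03° ≤ 102.48° ⇒ inside.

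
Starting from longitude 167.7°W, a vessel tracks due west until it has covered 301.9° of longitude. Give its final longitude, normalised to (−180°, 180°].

Start at -167.7°; shift −301.9° → -469.6°.
-469.6° lies outside (−180°, 180°]; add 360° → -109.6°.

109.6°W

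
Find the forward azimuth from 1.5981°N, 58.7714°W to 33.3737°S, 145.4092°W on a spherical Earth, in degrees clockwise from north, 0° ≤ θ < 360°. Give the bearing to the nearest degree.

237°

Δλ = -145.4092 − -58.7714 = -86.6378°.
θ = atan2( sin Δλ · cos φ₂ , cos φ₁ · sin φ₂ − sin φ₁ · cos φ₂ · cos Δλ )
  = atan2(-0.83366, -0.55125) = -123.474° → normalised to [0°, 360°): 236.526°.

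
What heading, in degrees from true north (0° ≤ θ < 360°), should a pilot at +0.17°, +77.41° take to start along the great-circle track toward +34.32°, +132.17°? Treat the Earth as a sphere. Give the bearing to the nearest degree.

Δλ = 132.17 − 77.41 = 54.76°.
θ = atan2( sin Δλ · cos φ₂ , cos φ₁ · sin φ₂ − sin φ₁ · cos φ₂ · cos Δλ )
  = atan2(0.67455, 0.56240) = 50.181° → normalised to [0°, 360°): 50.181°.

50°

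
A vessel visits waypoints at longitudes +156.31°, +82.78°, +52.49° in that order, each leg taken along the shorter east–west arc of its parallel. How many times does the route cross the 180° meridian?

Leg 1: +156.31° → +82.78°, shortest Δλ = -73.53° (west) — does not cross 180°.
Leg 2: +82.78° → +52.49°, shortest Δλ = -30.29° (west) — does not cross 180°.
Total crossings: 0.

0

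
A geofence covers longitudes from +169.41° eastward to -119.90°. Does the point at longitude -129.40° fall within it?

Band width going east from +169.41° to -119.90°: ((-119.90 − 169.41) mod 360) = 70.69°.
Offset of -129.40° east of the west edge: ((-129.40 − 169.41) mod 360) = 61.19°.
61.19° ≤ 70.69° ⇒ inside.

Yes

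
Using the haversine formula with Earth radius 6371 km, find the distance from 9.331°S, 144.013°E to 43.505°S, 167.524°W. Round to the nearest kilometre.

6017 km

Δλ = -167.524 − 144.013 = -311.537°; wrapped into (−180°, 180°]: 48.463°.
Δφ = -43.505 − -9.331 = -34.174°.
a = sin²(Δφ/2) + cos φ₁ · cos φ₂ · sin²(Δλ/2) = 0.206893.
c = 2·atan2(√a, √(1−a)) = 0.94442 rad → d = 6371·c ≈ 6016.90 km.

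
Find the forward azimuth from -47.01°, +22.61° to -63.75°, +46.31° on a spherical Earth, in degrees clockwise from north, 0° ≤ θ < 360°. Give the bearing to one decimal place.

150.6°

Δλ = 46.31 − 22.61 = 23.70°.
θ = atan2( sin Δλ · cos φ₂ , cos φ₁ · sin φ₂ − sin φ₁ · cos φ₂ · cos Δλ )
  = atan2(0.17778, -0.31531) = 150.585° → normalised to [0°, 360°): 150.585°.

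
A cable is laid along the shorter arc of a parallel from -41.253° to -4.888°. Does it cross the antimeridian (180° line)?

No

Signed shortest Δλ = ((-4.888 − -41.253 + 180) mod 360) − 180 = 36.365°.
Going east by 36.365° from -41.253° reaches -4.888° without touching 180°.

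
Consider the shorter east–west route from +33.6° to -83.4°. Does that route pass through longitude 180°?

No

Signed shortest Δλ = ((-83.4 − 33.6 + 180) mod 360) − 180 = -117.0°.
Going west by 117.0° from +33.6° reaches -83.4° without touching 180°.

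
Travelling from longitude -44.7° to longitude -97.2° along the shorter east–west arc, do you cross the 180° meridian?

No

Signed shortest Δλ = ((-97.2 − -44.7 + 180) mod 360) − 180 = -52.5°.
Going west by 52.5° from -44.7° reaches -97.2° without touching 180°.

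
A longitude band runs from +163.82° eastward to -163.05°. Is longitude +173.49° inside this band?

Yes

Band width going east from +163.82° to -163.05°: ((-163.05 − 163.82) mod 360) = 33.13°.
Offset of +173.49° east of the west edge: ((173.49 − 163.82) mod 360) = 9.67°.
9.67° ≤ 33.13° ⇒ inside.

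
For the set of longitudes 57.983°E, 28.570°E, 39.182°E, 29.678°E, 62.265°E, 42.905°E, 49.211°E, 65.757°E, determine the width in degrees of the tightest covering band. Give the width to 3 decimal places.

Sort the longitudes: +28.570°, +29.678°, +39.182°, +42.905°, +49.211°, +57.983°, +62.265°, +65.757°.
Eastward gaps between consecutive values (wrapping around): 1.108°, 9.504°, 3.723°, 6.306°, 8.772°, 4.282°, 3.492°, 322.813°.
Largest gap = 322.813° ⇒ minimal covering band is its complement: 360° − 322.813° = 37.187°.
Band runs from +28.570° eastward to +65.757°.

37.187°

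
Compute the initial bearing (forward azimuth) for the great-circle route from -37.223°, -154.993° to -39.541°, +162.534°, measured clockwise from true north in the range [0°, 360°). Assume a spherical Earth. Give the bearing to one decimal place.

Δλ = 162.534 − -154.993 = 317.527°; wrapped into (−180°, 180°]: -42.473°.
θ = atan2( sin Δλ · cos φ₂ , cos φ₁ · sin φ₂ − sin φ₁ · cos φ₂ · cos Δλ )
  = atan2(-0.52073, -0.16286) = -107.367° → normalised to [0°, 360°): 252.633°.

252.6°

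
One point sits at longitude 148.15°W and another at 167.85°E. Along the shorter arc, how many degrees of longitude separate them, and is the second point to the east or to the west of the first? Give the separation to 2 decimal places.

Raw difference: 167.85 − -148.15 = 316.0°.
Normalise into (−180°, 180°]: 316.0° − 360° = -44.0°.
Negative ⇒ the second point lies to the west; separation 44.00°.

44.00° west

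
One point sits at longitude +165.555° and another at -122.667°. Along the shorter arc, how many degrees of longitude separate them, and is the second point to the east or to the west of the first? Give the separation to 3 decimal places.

71.778° east

Raw difference: -122.667 − 165.555 = -288.222°.
Normalise into (−180°, 180°]: -288.222° + 360° = 71.778°.
Positive ⇒ the second point lies to the east; separation 71.778°.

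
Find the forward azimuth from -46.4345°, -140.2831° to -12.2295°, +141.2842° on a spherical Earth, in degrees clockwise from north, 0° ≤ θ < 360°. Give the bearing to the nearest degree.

Δλ = 141.2842 − -140.2831 = 281.5673°; wrapped into (−180°, 180°]: -78.4327°.
θ = atan2( sin Δλ · cos φ₂ , cos φ₁ · sin φ₂ − sin φ₁ · cos φ₂ · cos Δλ )
  = atan2(-0.95746, -0.00399) = -90.239° → normalised to [0°, 360°): 269.761°.

270°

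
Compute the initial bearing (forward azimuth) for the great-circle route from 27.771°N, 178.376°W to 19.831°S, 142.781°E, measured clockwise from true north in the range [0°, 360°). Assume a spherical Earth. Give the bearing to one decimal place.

222.6°

Δλ = 142.781 − -178.376 = 321.157°; wrapped into (−180°, 180°]: -38.843°.
θ = atan2( sin Δλ · cos φ₂ , cos φ₁ · sin φ₂ − sin φ₁ · cos φ₂ · cos Δλ )
  = atan2(-0.58999, -0.64155) = -137.397° → normalised to [0°, 360°): 222.603°.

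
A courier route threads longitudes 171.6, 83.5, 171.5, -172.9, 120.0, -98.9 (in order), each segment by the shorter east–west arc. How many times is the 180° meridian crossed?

3

Leg 1: +171.6° → +83.5°, shortest Δλ = -88.1° (west) — does not cross 180°.
Leg 2: +83.5° → +171.5°, shortest Δλ = 88.0° (east) — does not cross 180°.
Leg 3: +171.5° → -172.9°, shortest Δλ = 15.6° (east) — crosses 180°.
Leg 4: -172.9° → +120.0°, shortest Δλ = -67.1° (west) — crosses 180°.
Leg 5: +120.0° → -98.9°, shortest Δλ = 141.1° (east) — crosses 180°.
Total crossings: 3.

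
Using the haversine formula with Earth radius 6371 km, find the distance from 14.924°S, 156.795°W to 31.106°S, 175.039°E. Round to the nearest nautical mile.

Δλ = 175.039 − -156.795 = 331.834°; wrapped into (−180°, 180°]: -28.166°.
Δφ = -31.106 − -14.924 = -16.182°.
a = sin²(Δφ/2) + cos φ₁ · cos φ₂ · sin²(Δλ/2) = 0.068794.
c = 2·atan2(√a, √(1−a)) = 0.53078 rad → d = 6371·c ≈ 3381.61 km ≈ 1825.92 nmi.

1826 nmi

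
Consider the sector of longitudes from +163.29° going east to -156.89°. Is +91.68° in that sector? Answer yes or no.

No

Band width going east from +163.29° to -156.89°: ((-156.89 − 163.29) mod 360) = 39.82°.
Offset of +91.68° east of the west edge: ((91.68 − 163.29) mod 360) = 288.39°.
288.39° > 39.82° ⇒ outside.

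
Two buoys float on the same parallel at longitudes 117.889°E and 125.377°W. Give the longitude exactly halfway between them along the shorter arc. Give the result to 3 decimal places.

Signed shortest Δλ from +117.889° to -125.377° is +116.734°.
Midpoint longitude = +117.889° + (+116.734°)/2 = +117.889° + 58.367° = +176.256°.
(The naïve average (+117.889 + -125.377)/2 = -3.744° is on the wrong side of the globe.)

176.256°E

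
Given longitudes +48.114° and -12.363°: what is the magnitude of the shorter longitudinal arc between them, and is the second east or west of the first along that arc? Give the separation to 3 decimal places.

Raw difference: -12.363 − 48.114 = -60.477°.
Normalise into (−180°, 180°]: -60.477° stays -60.477°.
Negative ⇒ the second point lies to the west; separation 60.477°.

60.477° west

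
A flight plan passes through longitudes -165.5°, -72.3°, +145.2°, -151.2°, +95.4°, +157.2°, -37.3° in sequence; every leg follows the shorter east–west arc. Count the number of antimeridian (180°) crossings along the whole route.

Leg 1: -165.5° → -72.3°, shortest Δλ = 93.2° (east) — does not cross 180°.
Leg 2: -72.3° → +145.2°, shortest Δλ = -142.5° (west) — crosses 180°.
Leg 3: +145.2° → -151.2°, shortest Δλ = 63.6° (east) — crosses 180°.
Leg 4: -151.2° → +95.4°, shortest Δλ = -113.4° (west) — crosses 180°.
Leg 5: +95.4° → +157.2°, shortest Δλ = 61.8° (east) — does not cross 180°.
Leg 6: +157.2° → -37.3°, shortest Δλ = 165.5° (east) — crosses 180°.
Total crossings: 4.

4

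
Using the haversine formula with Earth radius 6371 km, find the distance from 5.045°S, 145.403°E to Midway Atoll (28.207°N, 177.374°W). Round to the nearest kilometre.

5437 km

Δλ = -177.374 − 145.403 = -322.777°; wrapped into (−180°, 180°]: 37.223°.
Δφ = 28.207 − -5.045 = 33.252°.
a = sin²(Δφ/2) + cos φ₁ · cos φ₂ · sin²(Δλ/2) = 0.171279.
c = 2·atan2(√a, √(1−a)) = 0.85338 rad → d = 6371·c ≈ 5436.87 km.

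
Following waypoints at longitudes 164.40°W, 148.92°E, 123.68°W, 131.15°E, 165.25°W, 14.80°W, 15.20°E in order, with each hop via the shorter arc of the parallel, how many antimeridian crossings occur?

Leg 1: -164.40° → +148.92°, shortest Δλ = -46.68° (west) — crosses 180°.
Leg 2: +148.92° → -123.68°, shortest Δλ = 87.4° (east) — crosses 180°.
Leg 3: -123.68° → +131.15°, shortest Δλ = -105.17° (west) — crosses 180°.
Leg 4: +131.15° → -165.25°, shortest Δλ = 63.6° (east) — crosses 180°.
Leg 5: -165.25° → -14.80°, shortest Δλ = 150.45° (east) — does not cross 180°.
Leg 6: -14.80° → +15.20°, shortest Δλ = 30.0° (east) — does not cross 180°.
Total crossings: 4.

4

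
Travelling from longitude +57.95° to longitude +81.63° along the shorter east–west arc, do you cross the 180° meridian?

Signed shortest Δλ = ((81.63 − 57.95 + 180) mod 360) − 180 = 23.68°.
Going east by 23.68° from +57.95° reaches +81.63° without touching 180°.

No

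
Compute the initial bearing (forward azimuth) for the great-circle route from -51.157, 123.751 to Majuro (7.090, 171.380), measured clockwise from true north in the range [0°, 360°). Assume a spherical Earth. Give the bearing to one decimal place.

50.8°

Δλ = 171.380 − 123.751 = 47.629°.
θ = atan2( sin Δλ · cos φ₂ , cos φ₁ · sin φ₂ − sin φ₁ · cos φ₂ · cos Δλ )
  = atan2(0.73315, 0.59830) = 50.783° → normalised to [0°, 360°): 50.783°.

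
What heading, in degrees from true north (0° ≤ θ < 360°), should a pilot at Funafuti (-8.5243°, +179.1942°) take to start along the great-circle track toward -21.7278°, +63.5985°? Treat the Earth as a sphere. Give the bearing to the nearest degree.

243°

Δλ = 63.5985 − 179.1942 = -115.5957°.
θ = atan2( sin Δλ · cos φ₂ , cos φ₁ · sin φ₂ − sin φ₁ · cos φ₂ · cos Δλ )
  = atan2(-0.83779, -0.42560) = -116.930° → normalised to [0°, 360°): 243.070°.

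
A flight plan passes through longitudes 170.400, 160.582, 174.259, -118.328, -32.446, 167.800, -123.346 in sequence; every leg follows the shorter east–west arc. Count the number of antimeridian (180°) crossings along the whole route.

Leg 1: +170.400° → +160.582°, shortest Δλ = -9.818° (west) — does not cross 180°.
Leg 2: +160.582° → +174.259°, shortest Δλ = 13.677° (east) — does not cross 180°.
Leg 3: +174.259° → -118.328°, shortest Δλ = 67.413° (east) — crosses 180°.
Leg 4: -118.328° → -32.446°, shortest Δλ = 85.882° (east) — does not cross 180°.
Leg 5: -32.446° → +167.800°, shortest Δλ = -159.754° (west) — crosses 180°.
Leg 6: +167.800° → -123.346°, shortest Δλ = 68.854° (east) — crosses 180°.
Total crossings: 3.

3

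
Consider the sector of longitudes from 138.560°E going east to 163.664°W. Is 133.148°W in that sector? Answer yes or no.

Band width going east from +138.560° to -163.664°: ((-163.664 − 138.560) mod 360) = 57.776°.
Offset of -133.148° east of the west edge: ((-133.148 − 138.560) mod 360) = 88.292°.
88.292° > 57.776° ⇒ outside.

No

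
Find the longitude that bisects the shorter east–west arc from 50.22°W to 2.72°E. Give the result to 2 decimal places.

Signed shortest Δλ from -50.22° to +2.72° is +52.94°.
Midpoint longitude = -50.22° + (+52.94°)/2 = -50.22° + 26.47° = -23.75°.

23.75°W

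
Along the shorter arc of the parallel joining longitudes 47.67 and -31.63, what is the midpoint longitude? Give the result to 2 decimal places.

Signed shortest Δλ from +47.67° to -31.63° is -79.30°.
Midpoint longitude = +47.67° + (-79.30°)/2 = +47.67° − 39.65° = +8.02°.

+8.02°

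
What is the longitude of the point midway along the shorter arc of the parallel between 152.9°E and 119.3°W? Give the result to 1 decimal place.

Signed shortest Δλ from +152.9° to -119.3° is +87.8°.
Midpoint longitude = +152.9° + (+87.8°)/2 = +152.9° + 43.9° = +196.8°.
Normalise into (−180°, 180°]: -163.2°.
(The naïve average (+152.9 + -119.3)/2 = 16.8° is on the wrong side of the globe.)

163.2°W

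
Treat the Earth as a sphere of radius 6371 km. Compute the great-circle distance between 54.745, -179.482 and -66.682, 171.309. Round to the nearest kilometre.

13524 km

Δλ = 171.309 − -179.482 = 350.791°; wrapped into (−180°, 180°]: -9.209°.
Δφ = -66.682 − 54.745 = -121.427°.
a = sin²(Δφ/2) + cos φ₁ · cos φ₂ · sin²(Δλ/2) = 0.762178.
c = 2·atan2(√a, √(1−a)) = 2.12276 rad → d = 6371·c ≈ 13524.08 km.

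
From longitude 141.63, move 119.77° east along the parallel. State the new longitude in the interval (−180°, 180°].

-98.60°

Start at +141.63°; shift +119.77° → +261.40°.
+261.40° lies outside (−180°, 180°]; subtract 360° → -98.60°.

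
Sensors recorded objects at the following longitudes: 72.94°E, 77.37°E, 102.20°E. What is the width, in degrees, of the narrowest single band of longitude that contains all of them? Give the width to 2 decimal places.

29.26°

Sort the longitudes: +72.94°, +77.37°, +102.20°.
Eastward gaps between consecutive values (wrapping around): 4.43°, 24.83°, 330.74°.
Largest gap = 330.74° ⇒ minimal covering band is its complement: 360° − 330.74° = 29.26°.
Band runs from +72.94° eastward to +102.20°.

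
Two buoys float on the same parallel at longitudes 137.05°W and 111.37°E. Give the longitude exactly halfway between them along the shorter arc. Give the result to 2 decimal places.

Signed shortest Δλ from -137.05° to +111.37° is -111.58°.
Midpoint longitude = -137.05° + (-111.58°)/2 = -137.05° − 55.79° = -192.84°.
Normalise into (−180°, 180°]: +167.16°.
(The naïve average (-137.05 + +111.37)/2 = -12.84° is on the wrong side of the globe.)

167.16°E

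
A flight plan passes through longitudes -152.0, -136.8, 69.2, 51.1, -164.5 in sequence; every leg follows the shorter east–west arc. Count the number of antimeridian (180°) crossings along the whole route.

Leg 1: -152.0° → -136.8°, shortest Δλ = 15.2° (east) — does not cross 180°.
Leg 2: -136.8° → +69.2°, shortest Δλ = -154.0° (west) — crosses 180°.
Leg 3: +69.2° → +51.1°, shortest Δλ = -18.1° (west) — does not cross 180°.
Leg 4: +51.1° → -164.5°, shortest Δλ = 144.4° (east) — crosses 180°.
Total crossings: 2.

2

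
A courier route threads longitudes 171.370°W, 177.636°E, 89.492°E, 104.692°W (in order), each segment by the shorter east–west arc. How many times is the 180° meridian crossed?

Leg 1: -171.370° → +177.636°, shortest Δλ = -10.994° (west) — crosses 180°.
Leg 2: +177.636° → +89.492°, shortest Δλ = -88.144° (west) — does not cross 180°.
Leg 3: +89.492° → -104.692°, shortest Δλ = 165.816° (east) — crosses 180°.
Total crossings: 2.

2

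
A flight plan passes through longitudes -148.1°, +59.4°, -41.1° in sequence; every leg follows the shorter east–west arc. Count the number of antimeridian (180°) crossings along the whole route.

1

Leg 1: -148.1° → +59.4°, shortest Δλ = -152.5° (west) — crosses 180°.
Leg 2: +59.4° → -41.1°, shortest Δλ = -100.5° (west) — does not cross 180°.
Total crossings: 1.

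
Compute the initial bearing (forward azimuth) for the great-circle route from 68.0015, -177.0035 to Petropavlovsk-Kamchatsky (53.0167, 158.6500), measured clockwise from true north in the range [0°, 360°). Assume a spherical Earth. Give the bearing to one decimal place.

Δλ = 158.6500 − -177.0035 = 335.6535°; wrapped into (−180°, 180°]: -24.3465°.
θ = atan2( sin Δλ · cos φ₂ , cos φ₁ · sin φ₂ − sin φ₁ · cos φ₂ · cos Δλ )
  = atan2(-0.24800, -0.20896) = -130.116° → normalised to [0°, 360°): 229.884°.

229.9°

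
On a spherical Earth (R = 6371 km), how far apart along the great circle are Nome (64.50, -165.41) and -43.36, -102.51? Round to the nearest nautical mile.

Δλ = -102.51 − -165.41 = 62.90°.
Δφ = -43.36 − 64.50 = -107.86°.
a = sin²(Δφ/2) + cos φ₁ · cos φ₂ · sin²(Δλ/2) = 0.738555.
c = 2·atan2(√a, √(1−a)) = 2.06816 rad → d = 6371·c ≈ 13176.24 km ≈ 7114.60 nmi.

7115 nmi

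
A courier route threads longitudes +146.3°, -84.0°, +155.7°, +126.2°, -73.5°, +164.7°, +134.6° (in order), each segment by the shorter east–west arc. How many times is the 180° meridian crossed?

4

Leg 1: +146.3° → -84.0°, shortest Δλ = 129.7° (east) — crosses 180°.
Leg 2: -84.0° → +155.7°, shortest Δλ = -120.3° (west) — crosses 180°.
Leg 3: +155.7° → +126.2°, shortest Δλ = -29.5° (west) — does not cross 180°.
Leg 4: +126.2° → -73.5°, shortest Δλ = 160.3° (east) — crosses 180°.
Leg 5: -73.5° → +164.7°, shortest Δλ = -121.8° (west) — crosses 180°.
Leg 6: +164.7° → +134.6°, shortest Δλ = -30.1° (west) — does not cross 180°.
Total crossings: 4.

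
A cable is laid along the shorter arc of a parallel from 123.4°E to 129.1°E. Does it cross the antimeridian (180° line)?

No

Signed shortest Δλ = ((129.1 − 123.4 + 180) mod 360) − 180 = 5.7°.
Going east by 5.7° from +123.4° reaches +129.1° without touching 180°.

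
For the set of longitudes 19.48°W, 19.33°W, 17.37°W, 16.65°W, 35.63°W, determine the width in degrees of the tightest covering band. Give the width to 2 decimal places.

18.98°

Sort the longitudes: -35.63°, -19.48°, -19.33°, -17.37°, -16.65°.
Eastward gaps between consecutive values (wrapping around): 16.15°, 0.15°, 1.96°, 0.72°, 341.02°.
Largest gap = 341.02° ⇒ minimal covering band is its complement: 360° − 341.02° = 18.98°.
Band runs from -35.63° eastward to -16.65°.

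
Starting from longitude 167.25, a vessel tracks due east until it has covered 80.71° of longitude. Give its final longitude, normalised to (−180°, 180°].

Start at +167.25°; shift +80.71° → +247.96°.
+247.96° lies outside (−180°, 180°]; subtract 360° → -112.04°.

-112.04°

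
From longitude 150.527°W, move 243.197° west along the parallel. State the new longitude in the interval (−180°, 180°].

Start at -150.527°; shift −243.197° → -393.724°.
-393.724° lies outside (−180°, 180°]; add 360° → -33.724°.

33.724°W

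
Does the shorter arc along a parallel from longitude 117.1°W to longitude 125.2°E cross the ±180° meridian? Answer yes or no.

Naïve |125.2 − -117.1| = 242.3° > 180°, so the shorter arc goes the other way round — across 180°.
Signed shortest Δλ = ((125.2 − -117.1 + 180) mod 360) − 180 = -117.7°.
Going west by 117.7° from -117.1° passes through 180° before reaching +125.2°.

Yes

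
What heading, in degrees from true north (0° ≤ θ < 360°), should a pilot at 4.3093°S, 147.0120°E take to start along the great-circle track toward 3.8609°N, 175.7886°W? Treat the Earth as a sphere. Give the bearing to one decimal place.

Δλ = -175.7886 − 147.0120 = -322.8006°; wrapped into (−180°, 180°]: 37.1994°.
θ = atan2( sin Δλ · cos φ₂ , cos φ₁ · sin φ₂ − sin φ₁ · cos φ₂ · cos Δλ )
  = atan2(0.60322, 0.12686) = 78.123° → normalised to [0°, 360°): 78.123°.

78.1°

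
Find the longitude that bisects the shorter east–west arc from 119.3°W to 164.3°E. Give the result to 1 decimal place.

157.5°W

Signed shortest Δλ from -119.3° to +164.3° is -76.4°.
Midpoint longitude = -119.3° + (-76.4°)/2 = -119.3° − 38.2° = -157.5°.
(The naïve average (-119.3 + +164.3)/2 = 22.5° is on the wrong side of the globe.)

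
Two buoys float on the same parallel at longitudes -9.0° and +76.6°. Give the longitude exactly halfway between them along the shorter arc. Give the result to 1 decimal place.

Signed shortest Δλ from -9.0° to +76.6° is +85.6°.
Midpoint longitude = -9.0° + (+85.6°)/2 = -9.0° + 42.8° = +33.8°.

+33.8°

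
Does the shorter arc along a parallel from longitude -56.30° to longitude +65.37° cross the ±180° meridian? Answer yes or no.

No

Signed shortest Δλ = ((65.37 − -56.30 + 180) mod 360) − 180 = 121.67°.
Going east by 121.67° from -56.30° reaches +65.37° without touching 180°.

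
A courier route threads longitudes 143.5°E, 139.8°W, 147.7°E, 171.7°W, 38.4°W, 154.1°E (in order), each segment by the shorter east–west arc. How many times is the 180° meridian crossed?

4

Leg 1: +143.5° → -139.8°, shortest Δλ = 76.7° (east) — crosses 180°.
Leg 2: -139.8° → +147.7°, shortest Δλ = -72.5° (west) — crosses 180°.
Leg 3: +147.7° → -171.7°, shortest Δλ = 40.6° (east) — crosses 180°.
Leg 4: -171.7° → -38.4°, shortest Δλ = 133.3° (east) — does not cross 180°.
Leg 5: -38.4° → +154.1°, shortest Δλ = -167.5° (west) — crosses 180°.
Total crossings: 4.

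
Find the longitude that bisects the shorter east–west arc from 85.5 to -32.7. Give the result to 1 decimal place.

+26.4°

Signed shortest Δλ from +85.5° to -32.7° is -118.2°.
Midpoint longitude = +85.5° + (-118.2°)/2 = +85.5° − 59.1° = +26.4°.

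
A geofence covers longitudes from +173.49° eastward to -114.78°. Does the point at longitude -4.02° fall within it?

No

Band width going east from +173.49° to -114.78°: ((-114.78 − 173.49) mod 360) = 71.73°.
Offset of -4.02° east of the west edge: ((-4.02 − 173.49) mod 360) = 182.49°.
182.49° > 71.73° ⇒ outside.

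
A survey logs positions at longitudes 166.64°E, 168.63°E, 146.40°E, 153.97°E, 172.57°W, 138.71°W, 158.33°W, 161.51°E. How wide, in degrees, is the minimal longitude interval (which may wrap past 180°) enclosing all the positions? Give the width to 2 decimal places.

Sort the longitudes: -172.57°, -158.33°, -138.71°, +146.40°, +153.97°, +161.51°, +166.64°, +168.63°.
Eastward gaps between consecutive values (wrapping around): 14.24°, 19.62°, 285.11°, 7.57°, 7.54°, 5.13°, 1.99°, 18.80°.
Largest gap = 285.11° ⇒ minimal covering band is its complement: 360° − 285.11° = 74.89°.
Band runs from +146.40° eastward to -138.71°, crossing the antimeridian.

74.89°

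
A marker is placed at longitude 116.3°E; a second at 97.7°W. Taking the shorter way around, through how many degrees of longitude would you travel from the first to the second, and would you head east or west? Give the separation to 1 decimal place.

Raw difference: -97.7 − 116.3 = -214.0°.
Normalise into (−180°, 180°]: -214.0° + 360° = 146.0°.
Positive ⇒ the second point lies to the east; separation 146.0°.

146.0° east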